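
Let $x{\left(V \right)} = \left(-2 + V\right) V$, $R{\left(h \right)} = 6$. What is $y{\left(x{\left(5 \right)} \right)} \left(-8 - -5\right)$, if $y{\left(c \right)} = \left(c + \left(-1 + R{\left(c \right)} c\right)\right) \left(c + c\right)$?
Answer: $-9360$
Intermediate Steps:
$x{\left(V \right)} = V \left(-2 + V\right)$
$y{\left(c \right)} = 2 c \left(-1 + 7 c\right)$ ($y{\left(c \right)} = \left(c + \left(-1 + 6 c\right)\right) \left(c + c\right) = \left(-1 + 7 c\right) 2 c = 2 c \left(-1 + 7 c\right)$)
$y{\left(x{\left(5 \right)} \right)} \left(-8 - -5\right) = 2 \cdot 5 \left(-2 + 5\right) \left(-1 + 7 \cdot 5 \left(-2 + 5\right)\right) \left(-8 - -5\right) = 2 \cdot 5 \cdot 3 \left(-1 + 7 \cdot 5 \cdot 3\right) \left(-8 + 5\right) = 2 \cdot 15 \left(-1 + 7 \cdot 15\right) \left(-3\right) = 2 \cdot 15 \left(-1 + 105\right) \left(-3\right) = 2 \cdot 15 \cdot 104 \left(-3\right) = 3120 \left(-3\right) = -9360$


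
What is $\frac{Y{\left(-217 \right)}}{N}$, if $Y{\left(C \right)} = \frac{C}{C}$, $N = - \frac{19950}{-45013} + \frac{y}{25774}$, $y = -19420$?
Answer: $- \frac{580082531}{179980580} \approx -3.223$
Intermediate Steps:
$N = - \frac{179980580}{580082531}$ ($N = - \frac{19950}{-45013} - \frac{19420}{25774} = \left(-19950\right) \left(- \frac{1}{45013}\right) - \frac{9710}{12887} = \frac{19950}{45013} - \frac{9710}{12887} = - \frac{179980580}{580082531} \approx -0.31027$)
$Y{\left(C \right)} = 1$
$\frac{Y{\left(-217 \right)}}{N} = 1 \frac{1}{- \frac{179980580}{580082531}} = 1 \left(- \frac{580082531}{179980580}\right) = - \frac{580082531}{179980580}$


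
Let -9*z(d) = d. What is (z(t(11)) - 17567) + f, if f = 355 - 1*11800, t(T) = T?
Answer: -261119/9 ≈ -29013.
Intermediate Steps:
z(d) = -d/9
f = -11445 (f = 355 - 11800 = -11445)
(z(t(11)) - 17567) + f = (-1/9*11 - 17567) - 11445 = (-11/9 - 17567) - 11445 = -158114/9 - 11445 = -261119/9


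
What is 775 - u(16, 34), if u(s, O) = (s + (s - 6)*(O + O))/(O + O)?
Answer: 13001/17 ≈ 764.76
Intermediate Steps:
u(s, O) = (s + 2*O*(-6 + s))/(2*O) (u(s, O) = (s + (-6 + s)*(2*O))/((2*O)) = (s + 2*O*(-6 + s))*(1/(2*O)) = (s + 2*O*(-6 + s))/(2*O))
775 - u(16, 34) = 775 - (-6 + 16 + (½)*16/34) = 775 - (-6 + 16 + (½)*16*(1/34)) = 775 - (-6 + 16 + 4/17) = 775 - 1*174/17 = 775 - 174/17 = 13001/17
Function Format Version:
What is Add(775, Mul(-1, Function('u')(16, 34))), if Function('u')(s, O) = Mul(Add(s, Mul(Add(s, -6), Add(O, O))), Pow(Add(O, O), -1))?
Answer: Rational(13001, 17) ≈ 764.76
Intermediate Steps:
Function('u')(s, O) = Mul(Rational(1, 2), Pow(O, -1), Add(s, Mul(2, O, Add(-6, s)))) (Function('u')(s, O) = Mul(Add(s, Mul(Add(-6, s), Mul(2, O))), Pow(Mul(2, O), -1)) = Mul(Add(s, Mul(2, O, Add(-6, s))), Mul(Rational(1, 2), Pow(O, -1))) = Mul(Rational(1, 2), Pow(O, -1), Add(s, Mul(2, O, Add(-6, s)))))
Add(775, Mul(-1, Function('u')(16, 34))) = Add(775, Mul(-1, Add(-6, 16, Mul(Rational(1, 2), 16, Pow(34, -1))))) = Add(775, Mul(-1, Add(-6, 16, Mul(Rational(1, 2), 16, Rational(1, 34))))) = Add(775, Mul(-1, Add(-6, 16, Rational(4, 17)))) = Add(775, Mul(-1, Rational(174, 17))) = Add(775, Rational(-174, 17)) = Rational(13001, 17)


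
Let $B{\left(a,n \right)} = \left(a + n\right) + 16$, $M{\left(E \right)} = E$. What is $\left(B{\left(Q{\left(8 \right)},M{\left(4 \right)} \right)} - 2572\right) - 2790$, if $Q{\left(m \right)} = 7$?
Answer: $-5335$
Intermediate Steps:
$B{\left(a,n \right)} = 16 + a + n$
$\left(B{\left(Q{\left(8 \right)},M{\left(4 \right)} \right)} - 2572\right) - 2790 = \left(\left(16 + 7 + 4\right) - 2572\right) - 2790 = \left(27 - 2572\right) - 2790 = -2545 - 2790 = -5335$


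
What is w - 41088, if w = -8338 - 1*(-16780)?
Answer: -32646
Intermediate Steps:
w = 8442 (w = -8338 + 16780 = 8442)
w - 41088 = 8442 - 41088 = -32646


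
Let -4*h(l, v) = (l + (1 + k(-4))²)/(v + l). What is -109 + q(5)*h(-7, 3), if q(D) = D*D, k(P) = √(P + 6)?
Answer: -461/4 + 25*√2/8 ≈ -110.83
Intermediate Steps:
k(P) = √(6 + P)
q(D) = D²
h(l, v) = -(l + (1 + √2)²)/(4*(l + v)) (h(l, v) = -(l + (1 + √(6 - 4))²)/(4*(v + l)) = -(l + (1 + √2)²)/(4*(l + v)))
-109 + q(5)*h(-7, 3) = -109 + 5²*((-1*(-7) - (1 + √2)²)/(4*(-7 + 3))) = -109 + 25*((¼)*(7 - (1 + √2)²)/(-4)) = -109 + 25*((¼)*(-¼)*(7 - (1 + √2)²)) = -109 + 25*(-7/16 + (1 + √2)²/16) = -109 + (-175/16 + 25*(1 + √2)²/16) = -1919/16 + 25*(1 + √2)²/16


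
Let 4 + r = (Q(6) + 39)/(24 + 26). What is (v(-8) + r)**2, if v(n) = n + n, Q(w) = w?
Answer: 36481/100 ≈ 364.81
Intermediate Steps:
v(n) = 2*n
r = -31/10 (r = -4 + (6 + 39)/(24 + 26) = -4 + 45/50 = -4 + 45*(1/50) = -4 + 9/10 = -31/10 ≈ -3.1000)
(v(-8) + r)**2 = (2*(-8) - 31/10)**2 = (-16 - 31/10)**2 = (-191/10)**2 = 36481/100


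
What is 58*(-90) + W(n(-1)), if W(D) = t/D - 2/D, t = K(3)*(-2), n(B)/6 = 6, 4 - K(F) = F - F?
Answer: -93965/18 ≈ -5220.3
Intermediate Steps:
K(F) = 4 (K(F) = 4 - (F - F) = 4 - 1*0 = 4 + 0 = 4)
n(B) = 36 (n(B) = 6*6 = 36)
t = -8 (t = 4*(-2) = -8)
W(D) = -10/D (W(D) = -8/D - 2/D = -10/D)
58*(-90) + W(n(-1)) = 58*(-90) - 10/36 = -5220 - 10*1/36 = -5220 - 5/18 = -93965/18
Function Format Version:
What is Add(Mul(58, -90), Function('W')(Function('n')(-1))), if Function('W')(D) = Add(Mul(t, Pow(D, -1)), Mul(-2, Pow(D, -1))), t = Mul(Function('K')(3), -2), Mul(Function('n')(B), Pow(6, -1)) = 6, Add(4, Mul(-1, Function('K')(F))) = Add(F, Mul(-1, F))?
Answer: Rational(-93965, 18) ≈ -5220.3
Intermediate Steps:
Function('K')(F) = 4 (Function('K')(F) = Add(4, Mul(-1, Add(F, Mul(-1, F)))) = Add(4, Mul(-1, 0)) = Add(4, 0) = 4)
Function('n')(B) = 36 (Function('n')(B) = Mul(6, 6) = 36)
t = -8 (t = Mul(4, -2) = -8)
Function('W')(D) = Mul(-10, Pow(D, -1)) (Function('W')(D) = Add(Mul(-8, Pow(D, -1)), Mul(-2, Pow(D, -1))) = Mul(-10, Pow(D, -1)))
Add(Mul(58, -90), Function('W')(Function('n')(-1))) = Add(Mul(58, -90), Mul(-10, Pow(36, -1))) = Add(-5220, Mul(-10, Rational(1, 36))) = Add(-5220, Rational(-5, 18)) = Rational(-93965, 18)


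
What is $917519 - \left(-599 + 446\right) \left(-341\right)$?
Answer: $865346$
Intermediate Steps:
$917519 - \left(-599 + 446\right) \left(-341\right) = 917519 - \left(-153\right) \left(-341\right) = 917519 - 52173 = 865346$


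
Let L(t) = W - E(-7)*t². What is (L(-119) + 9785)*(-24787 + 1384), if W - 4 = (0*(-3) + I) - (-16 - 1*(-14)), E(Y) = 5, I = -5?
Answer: 1428027657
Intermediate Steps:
W = 1 (W = 4 + ((0*(-3) - 5) - (-16 - 1*(-14))) = 4 + ((0 - 5) - (-16 + 14)) = 4 + (-5 - 1*(-2)) = 4 + (-5 + 2) = 4 - 3 = 1)
L(t) = 1 - 5*t²
(L(-119) + 9785)*(-24787 + 1384) = ((1 - 5*(-119)²) + 9785)*(-24787 + 1384) = ((1 - 5*14161) + 9785)*(-23403) = ((1 - 70805) + 9785)*(-23403) = (-70804 + 9785)*(-23403) = -61019*(-23403) = 1428027657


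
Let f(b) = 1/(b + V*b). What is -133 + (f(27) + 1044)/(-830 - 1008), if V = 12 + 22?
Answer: -231995611/1736910 ≈ -133.57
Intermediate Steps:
V = 34
f(b) = 1/(35*b) (f(b) = 1/(b + 34*b) = 1/(35*b))
-133 + (f(27) + 1044)/(-830 - 1008) = -133 + ((1/35)/27 + 1044)/(-830 - 1008) = -133 + ((1/35)*(1/27) + 1044)/(-1838) = -133 + (1/945 + 1044)*(-1/1838) = -133 + (986581/945)*(-1/1838) = -133 - 986581/1736910 = -231995611/1736910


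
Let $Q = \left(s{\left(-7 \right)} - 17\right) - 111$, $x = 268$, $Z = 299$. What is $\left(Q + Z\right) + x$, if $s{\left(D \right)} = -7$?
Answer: $432$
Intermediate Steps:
$Q = -135$ ($Q = \left(-7 - 17\right) - 111 = -24 - 111 = -135$)
$\left(Q + Z\right) + x = \left(-135 + 299\right) + 268 = 164 + 268 = 432$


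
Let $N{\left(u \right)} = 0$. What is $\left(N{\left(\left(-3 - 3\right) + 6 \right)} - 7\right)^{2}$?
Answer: $49$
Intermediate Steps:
$\left(N{\left(\left(-3 - 3\right) + 6 \right)} - 7\right)^{2} = \left(0 - 7\right)^{2} = \left(-7\right)^{2} = 49$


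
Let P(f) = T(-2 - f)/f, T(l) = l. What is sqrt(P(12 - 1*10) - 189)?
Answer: I*sqrt(191) ≈ 13.82*I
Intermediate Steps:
P(f) = (-2 - f)/f
sqrt(P(12 - 1*10) - 189) = sqrt((-2 - (12 - 1*10))/(12 - 1*10) - 189) = sqrt((-2 - (12 - 10))/(12 - 10) - 189) = sqrt((-2 - 1*2)/2 - 189) = sqrt((-2 - 2)/2 - 189) = sqrt((1/2)*(-4) - 189) = sqrt(-2 - 189) = sqrt(-191) = I*sqrt(191)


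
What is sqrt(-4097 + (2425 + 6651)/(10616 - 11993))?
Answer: I*sqrt(96060965)/153 ≈ 64.059*I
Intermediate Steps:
sqrt(-4097 + (2425 + 6651)/(10616 - 11993)) = sqrt(-4097 + 9076/(-1377)) = sqrt(-4097 + 9076*(-1/1377)) = sqrt(-4097 - 9076/1377) = sqrt(-5650645/1377) = I*sqrt(96060965)/153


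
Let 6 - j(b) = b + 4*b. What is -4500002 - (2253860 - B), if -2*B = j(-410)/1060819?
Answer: -7164625134006/1060819 ≈ -6.7539e+6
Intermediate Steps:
j(b) = 6 - 5*b (j(b) = 6 - (b + 4*b) = 6 - 5*b)
B = -1028/1060819 (B = -(6 - 5*(-410))/(2*1060819) = -(6 + 2050)/(2*1060819) = -1028/1060819 ≈ -0.00096906)
-4500002 - (2253860 - B) = -4500002 - (2253860 - 1*(-1028/1060819)) = -4500002 - (2253860 + 1028/1060819) = -4500002 - 1*2390937512368/1060819 = -4500002 - 2390937512368/1060819 = -7164625134006/1060819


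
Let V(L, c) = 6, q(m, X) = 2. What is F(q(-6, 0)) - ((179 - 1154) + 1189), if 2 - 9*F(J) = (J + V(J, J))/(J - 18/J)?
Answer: -13460/63 ≈ -213.65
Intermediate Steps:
F(J) = 2/9 - (6 + J)/(9*(J - 18/J)) (F(J) = 2/9 - (J + 6)/(9*(J - 18/J)) = 2/9 - (6 + J)/(9*(J - 18/J)))
F(q(-6, 0)) - ((179 - 1154) + 1189) = (-36 + 2² - 6*2)/(9*(-18 + 2²)) - ((179 - 1154) + 1189) = (-36 + 4 - 12)/(9*(-18 + 4)) - (-975 + 1189) = (⅑)*(-44)/(-14) - 1*214 = (⅑)*(-1/14)*(-44) - 214 = 22/63 - 214 = -13460/63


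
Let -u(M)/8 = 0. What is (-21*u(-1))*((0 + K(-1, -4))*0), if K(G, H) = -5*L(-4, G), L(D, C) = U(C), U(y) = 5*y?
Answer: 0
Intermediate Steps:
L(D, C) = 5*C
u(M) = 0 (u(M) = -8*0 = 0)
K(G, H) = -25*G
(-21*u(-1))*((0 + K(-1, -4))*0) = (-21*0)*((0 - 25*(-1))*0) = 0*((0 + 25)*0) = 0*(25*0) = 0*0 = 0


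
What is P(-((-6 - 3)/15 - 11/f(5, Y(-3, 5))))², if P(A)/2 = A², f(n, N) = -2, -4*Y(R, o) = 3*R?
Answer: 5764801/2500 ≈ 2305.9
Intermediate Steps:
Y(R, o) = -3*R/4
P(A) = 2*A²
P(-((-6 - 3)/15 - 11/f(5, Y(-3, 5))))² = (2*(-((-6 - 3)/15 - 11/(-2)))²)² = (2*(-(-9*1/15 - 11*(-½)))²)² = (2*(-(-⅗ + 11/2))²)² = (2*(-1*49/10)²)² = (2*(-49/10)²)² = (2*(2401/100))² = (2401/50)² = 5764801/2500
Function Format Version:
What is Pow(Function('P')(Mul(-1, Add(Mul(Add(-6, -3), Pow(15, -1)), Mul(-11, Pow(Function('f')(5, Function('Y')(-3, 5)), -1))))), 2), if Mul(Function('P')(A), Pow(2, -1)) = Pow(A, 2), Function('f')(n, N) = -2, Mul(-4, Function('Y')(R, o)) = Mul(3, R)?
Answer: Rational(5764801, 2500) ≈ 2305.9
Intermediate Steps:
Function('Y')(R, o) = Mul(Rational(-3, 4), R) (Function('Y')(R, o) = Mul(Rational(-1, 4), Mul(3, R)) = Mul(Rational(-3, 4), R))
Function('P')(A) = Mul(2, Pow(A, 2))
Pow(Function('P')(Mul(-1, Add(Mul(Add(-6, -3), Pow(15, -1)), Mul(-11, Pow(Function('f')(5, Function('Y')(-3, 5)), -1))))), 2) = Pow(Mul(2, Pow(Mul(-1, Add(Mul(Add(-6, -3), Pow(15, -1)), Mul(-11, Pow(-2, -1)))), 2)), 2) = Pow(Mul(2, Pow(Mul(-1, Add(Mul(-9, Rational(1, 15)), Mul(-11, Rational(-1, 2)))), 2)), 2) = Pow(Mul(2, Pow(Mul(-1, Add(Rational(-3, 5), Rational(11, 2))), 2)), 2) = Pow(Mul(2, Pow(Mul(-1, Rational(49, 10)), 2)), 2) = Pow(Mul(2, Pow(Rational(-49, 10), 2)), 2) = Pow(Mul(2, Rational(2401, 100)), 2) = Pow(Rational(2401, 50), 2) = Rational(5764801, 2500)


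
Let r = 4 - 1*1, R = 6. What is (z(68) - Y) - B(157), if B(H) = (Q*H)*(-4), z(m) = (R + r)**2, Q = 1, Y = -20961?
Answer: 21670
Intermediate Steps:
r = 3 (r = 4 - 1 = 3)
z(m) = 81 (z(m) = (6 + 3)**2 = 9**2 = 81)
B(H) = -4*H (B(H) = (1*H)*(-4) = H*(-4) = -4*H)
(z(68) - Y) - B(157) = (81 - 1*(-20961)) - (-4)*157 = (81 + 20961) - 1*(-628) = 21042 + 628 = 21670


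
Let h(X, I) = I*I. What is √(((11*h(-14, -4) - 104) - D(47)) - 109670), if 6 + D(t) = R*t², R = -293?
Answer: √537645 ≈ 733.24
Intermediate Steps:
h(X, I) = I²
D(t) = -6 - 293*t²
√(((11*h(-14, -4) - 104) - D(47)) - 109670) = √(((11*(-4)² - 104) - (-6 - 293*47²)) - 109670) = √(((11*16 - 104) - (-6 - 293*2209)) - 109670) = √(((176 - 104) - (-6 - 647237)) - 109670) = √((72 - 1*(-647243)) - 109670) = √((72 + 647243) - 109670) = √(647315 - 109670) = √537645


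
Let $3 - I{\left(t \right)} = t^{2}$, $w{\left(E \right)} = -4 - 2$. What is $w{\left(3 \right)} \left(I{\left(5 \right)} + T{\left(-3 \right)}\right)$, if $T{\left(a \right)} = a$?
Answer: $150$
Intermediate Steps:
$w{\left(E \right)} = -6$ ($w{\left(E \right)} = -4 - 2 = -6$)
$I{\left(t \right)} = 3 - t^{2}$
$w{\left(3 \right)} \left(I{\left(5 \right)} + T{\left(-3 \right)}\right) = - 6 \left(\left(3 - 5^{2}\right) - 3\right) = - 6 \left(\left(3 - 25\right) - 3\right) = - 6 \left(-22 - 3\right) = \left(-6\right) \left(-25\right) = 150$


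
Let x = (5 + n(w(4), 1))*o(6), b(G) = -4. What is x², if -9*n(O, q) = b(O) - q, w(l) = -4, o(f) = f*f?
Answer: 40000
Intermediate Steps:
o(f) = f²
n(O, q) = 4/9 + q/9 (n(O, q) = -(-4 - q)/9 = 4/9 + q/9)
x = 200 (x = (5 + (4/9 + (⅑)*1))*6² = (5 + (4/9 + ⅑))*36 = (5 + 5/9)*36 = (50/9)*36 = 200)
x² = 200² = 40000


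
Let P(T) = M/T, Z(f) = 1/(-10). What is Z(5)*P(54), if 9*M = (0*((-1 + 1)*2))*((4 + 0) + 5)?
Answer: 0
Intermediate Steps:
Z(f) = -1/10
M = 0 (M = ((0*((-1 + 1)*2))*((4 + 0) + 5))/9 = ((0*(0*2))*(4 + 5))/9 = ((0*0)*9)/9 = (0*9)/9 = (1/9)*0 = 0)
P(T) = 0 (P(T) = 0/T = 0)
Z(5)*P(54) = -1/10*0 = 0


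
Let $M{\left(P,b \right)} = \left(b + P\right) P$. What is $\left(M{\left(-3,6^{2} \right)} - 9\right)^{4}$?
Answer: $136048896$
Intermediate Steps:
$M{\left(P,b \right)} = P \left(P + b\right)$ ($M{\left(P,b \right)} = \left(P + b\right) P = P \left(P + b\right)$)
$\left(M{\left(-3,6^{2} \right)} - 9\right)^{4} = \left(- 3 \left(-3 + 6^{2}\right) - 9\right)^{4} = \left(- 3 \left(-3 + 36\right) - 9\right)^{4} = \left(\left(-3\right) 33 - 9\right)^{4} = \left(-99 - 9\right)^{4} = \left(-108\right)^{4} = 136048896$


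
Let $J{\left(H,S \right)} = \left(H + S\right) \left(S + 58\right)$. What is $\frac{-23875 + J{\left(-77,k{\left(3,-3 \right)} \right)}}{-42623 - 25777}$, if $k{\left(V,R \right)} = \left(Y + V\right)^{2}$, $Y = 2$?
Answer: $\frac{9397}{22800} \approx 0.41215$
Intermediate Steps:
$k{\left(V,R \right)} = \left(2 + V\right)^{2}$
$J{\left(H,S \right)} = \left(58 + S\right) \left(H + S\right)$ ($J{\left(H,S \right)} = \left(H + S\right) \left(58 + S\right) = \left(58 + S\right) \left(H + S\right)$)
$\frac{-23875 + J{\left(-77,k{\left(3,-3 \right)} \right)}}{-42623 - 25777} = \frac{-23875 + \left(\left(\left(2 + 3\right)^{2}\right)^{2} + 58 \left(-77\right) + 58 \left(2 + 3\right)^{2} - 77 \left(2 + 3\right)^{2}\right)}{-42623 - 25777} = \frac{-23875 + \left(\left(5^{2}\right)^{2} - 4466 + 58 \cdot 5^{2} - 77 \cdot 5^{2}\right)}{-68400} = \left(-23875 + \left(25^{2} - 4466 + 58 \cdot 25 - 1925\right)\right) \left(- \frac{1}{68400}\right) = \left(-23875 + \left(625 - 4466 + 1450 - 1925\right)\right) \left(- \frac{1}{68400}\right) = \left(-23875 - 4316\right) \left(- \frac{1}{68400}\right) = \left(-28191\right) \left(- \frac{1}{68400}\right) = \frac{9397}{22800}$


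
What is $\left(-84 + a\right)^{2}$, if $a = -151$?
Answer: $55225$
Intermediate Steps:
$\left(-84 + a\right)^{2} = \left(-84 - 151\right)^{2} = \left(-235\right)^{2} = 55225$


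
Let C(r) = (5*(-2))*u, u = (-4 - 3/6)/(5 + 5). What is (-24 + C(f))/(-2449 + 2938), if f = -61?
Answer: -13/326 ≈ -0.039877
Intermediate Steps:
u = -9/20 (u = (-4 - 3*1/6)/10 = (-4 - 1/2)*(1/10) = -9/2*1/10 = -9/20 ≈ -0.45000)
C(r) = 9/2 (C(r) = (5*(-2))*(-9/20) = -10*(-9/20) = 9/2)
(-24 + C(f))/(-2449 + 2938) = (-24 + 9/2)/(-2449 + 2938) = -39/2/489 = -39/2*1/489 = -13/326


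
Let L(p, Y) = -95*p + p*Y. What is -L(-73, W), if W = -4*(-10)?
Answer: -4015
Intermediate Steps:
W = 40
L(p, Y) = -95*p + Y*p
-L(-73, W) = -(-73)*(-95 + 40) = -(-73)*(-55) = -1*4015 = -4015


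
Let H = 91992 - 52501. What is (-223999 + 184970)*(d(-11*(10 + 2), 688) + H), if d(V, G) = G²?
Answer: -20015437215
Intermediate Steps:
H = 39491
(-223999 + 184970)*(d(-11*(10 + 2), 688) + H) = (-223999 + 184970)*(688² + 39491) = -39029*(473344 + 39491) = -39029*512835 = -20015437215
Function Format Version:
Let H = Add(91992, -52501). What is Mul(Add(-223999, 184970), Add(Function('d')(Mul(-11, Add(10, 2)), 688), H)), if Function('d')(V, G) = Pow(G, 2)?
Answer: -20015437215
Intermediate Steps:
H = 39491
Mul(Add(-223999, 184970), Add(Function('d')(Mul(-11, Add(10, 2)), 688), H)) = Mul(Add(-223999, 184970), Add(Pow(688, 2), 39491)) = Mul(-39029, Add(473344, 39491)) = Mul(-39029, 512835) = -20015437215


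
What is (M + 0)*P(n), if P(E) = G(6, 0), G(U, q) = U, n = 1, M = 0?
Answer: 0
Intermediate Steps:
P(E) = 6
(M + 0)*P(n) = (0 + 0)*6 = 0*6 = 0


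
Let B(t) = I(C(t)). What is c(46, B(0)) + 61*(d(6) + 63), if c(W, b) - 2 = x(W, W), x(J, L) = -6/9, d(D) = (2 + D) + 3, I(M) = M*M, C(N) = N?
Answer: 13546/3 ≈ 4515.3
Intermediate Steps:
I(M) = M**2
d(D) = 5 + D
x(J, L) = -2/3 (x(J, L) = -6*1/9 = -2/3)
B(t) = t**2
c(W, b) = 4/3 (c(W, b) = 2 - 2/3 = 4/3)
c(46, B(0)) + 61*(d(6) + 63) = 4/3 + 61*((5 + 6) + 63) = 4/3 + 61*(11 + 63) = 4/3 + 61*74 = 4/3 + 4514 = 13546/3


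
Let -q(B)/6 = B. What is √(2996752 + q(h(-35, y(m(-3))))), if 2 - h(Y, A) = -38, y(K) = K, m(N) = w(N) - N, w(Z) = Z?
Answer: 4*√187282 ≈ 1731.0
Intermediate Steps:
m(N) = 0 (m(N) = N - N = 0)
h(Y, A) = 40 (h(Y, A) = 2 - 1*(-38) = 2 + 38 = 40)
q(B) = -6*B
√(2996752 + q(h(-35, y(m(-3))))) = √(2996752 - 6*40) = √(2996752 - 240) = √2996512 = 4*√187282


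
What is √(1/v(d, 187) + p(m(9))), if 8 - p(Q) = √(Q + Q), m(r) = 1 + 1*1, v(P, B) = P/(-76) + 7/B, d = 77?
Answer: √19524170/1981 ≈ 2.2305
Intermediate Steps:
v(P, B) = 7/B - P/76 (v(P, B) = P*(-1/76) + 7/B = -P/76 + 7/B = 7/B - P/76)
m(r) = 2 (m(r) = 1 + 1 = 2)
p(Q) = 8 - √2*√Q (p(Q) = 8 - √(Q + Q) = 8 - √(2*Q) = 8 - √2*√Q)
√(1/v(d, 187) + p(m(9))) = √(1/(7/187 - 1/76*77) + (8 - √2*√2)) = √(1/(7*(1/187) - 77/76) + (8 - 2)) = √(1/(7/187 - 77/76) + 6) = √(1/(-13867/14212) + 6) = √(-14212/13867 + 6) = √(68990/13867) = √19524170/1981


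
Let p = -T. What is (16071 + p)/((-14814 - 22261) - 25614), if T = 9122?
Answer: -6949/62689 ≈ -0.11085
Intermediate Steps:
p = -9122 (p = -1*9122 = -9122)
(16071 + p)/((-14814 - 22261) - 25614) = (16071 - 9122)/((-14814 - 22261) - 25614) = 6949/(-37075 - 25614) = 6949/(-62689) = 6949*(-1/62689) = -6949/62689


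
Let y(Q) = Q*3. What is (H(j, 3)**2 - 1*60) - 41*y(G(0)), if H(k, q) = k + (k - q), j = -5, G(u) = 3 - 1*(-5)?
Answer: -875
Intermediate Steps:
G(u) = 8 (G(u) = 3 + 5 = 8)
H(k, q) = -q + 2*k
y(Q) = 3*Q
(H(j, 3)**2 - 1*60) - 41*y(G(0)) = ((-1*3 + 2*(-5))**2 - 1*60) - 123*8 = ((-3 - 10)**2 - 60) - 41*24 = ((-13)**2 - 60) - 984 = (169 - 60) - 984 = 109 - 984 = -875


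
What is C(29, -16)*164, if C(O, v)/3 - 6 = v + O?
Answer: 9348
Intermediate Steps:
C(O, v) = 18 + 3*O + 3*v (C(O, v) = 18 + 3*(v + O) = 18 + 3*(O + v) = 18 + (3*O + 3*v) = 18 + 3*O + 3*v)
C(29, -16)*164 = (18 + 3*29 + 3*(-16))*164 = (18 + 87 - 48)*164 = 57*164 = 9348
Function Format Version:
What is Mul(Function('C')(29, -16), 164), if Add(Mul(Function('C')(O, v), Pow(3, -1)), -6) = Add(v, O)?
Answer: 9348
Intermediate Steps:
Function('C')(O, v) = Add(18, Mul(3, O), Mul(3, v)) (Function('C')(O, v) = Add(18, Mul(3, Add(v, O))) = Add(18, Mul(3, Add(O, v))) = Add(18, Add(Mul(3, O), Mul(3, v))) = Add(18, Mul(3, O), Mul(3, v)))
Mul(Function('C')(29, -16), 164) = Mul(Add(18, Mul(3, 29), Mul(3, -16)), 164) = Mul(Add(18, 87, -48), 164) = Mul(57, 164) = 9348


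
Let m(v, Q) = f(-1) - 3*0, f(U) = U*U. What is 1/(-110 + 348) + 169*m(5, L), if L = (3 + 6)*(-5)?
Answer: 40223/238 ≈ 169.00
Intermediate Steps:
L = -45 (L = 9*(-5) = -45)
f(U) = U**2
m(v, Q) = 1 (m(v, Q) = (-1)**2 - 3*0 = 1 + 0 = 1)
1/(-110 + 348) + 169*m(5, L) = 1/(-110 + 348) + 169*1 = 1/238 + 169 = 40223/238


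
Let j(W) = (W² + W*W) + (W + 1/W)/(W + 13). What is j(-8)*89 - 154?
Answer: 88747/8 ≈ 11093.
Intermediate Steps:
j(W) = 2*W² + (W + 1/W)/(13 + W) (j(W) = (W² + W²) + (W + 1/W)/(13 + W) = 2*W² + (W + 1/W)/(13 + W))
j(-8)*89 - 154 = ((1 + (-8)² + 2*(-8)⁴ + 26*(-8)³)/((-8)*(13 - 8)))*89 - 154 = -⅛*(1 + 64 + 2*4096 + 26*(-512))/5*89 - 154 = -⅛*⅕*(1 + 64 + 8192 - 13312)*89 - 154 = -⅛*⅕*(-5055)*89 - 154 = (1011/8)*89 - 154 = 89979/8 - 154 = 88747/8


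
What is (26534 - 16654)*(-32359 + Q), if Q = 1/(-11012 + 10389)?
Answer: -199177421040/623 ≈ -3.1971e+8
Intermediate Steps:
Q = -1/623 (Q = 1/(-623) = -1/623 ≈ -0.0016051)
(26534 - 16654)*(-32359 + Q) = (26534 - 16654)*(-32359 - 1/623) = 9880*(-20159658/623) = -199177421040/623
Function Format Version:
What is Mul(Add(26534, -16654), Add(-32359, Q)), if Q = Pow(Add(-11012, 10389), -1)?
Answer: Rational(-199177421040, 623) ≈ -3.1971e+8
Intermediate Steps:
Q = Rational(-1, 623) (Q = Pow(-623, -1) = Rational(-1, 623) ≈ -0.0016051)
Mul(Add(26534, -16654), Add(-32359, Q)) = Mul(Add(26534, -16654), Add(-32359, Rational(-1, 623))) = Mul(9880, Rational(-20159658, 623)) = Rational(-199177421040, 623)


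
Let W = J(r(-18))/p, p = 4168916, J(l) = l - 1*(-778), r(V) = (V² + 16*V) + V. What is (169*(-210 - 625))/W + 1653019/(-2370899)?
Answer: -348697944429556946/471808901 ≈ -7.3907e+8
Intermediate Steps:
r(V) = V² + 17*V
J(l) = 778 + l (J(l) = l + 778 = 778 + l)
W = 199/1042229 (W = (778 - 18*(17 - 18))/4168916 = (778 - 18*(-1))*(1/4168916) = (778 + 18)*(1/4168916) = 796*(1/4168916) = 199/1042229 ≈ 0.00019094)
(169*(-210 - 625))/W + 1653019/(-2370899) = (169*(-210 - 625))/(199/1042229) + 1653019/(-2370899) = (169*(-835))*(1042229/199) + 1653019*(-1/2370899) = -141115*1042229/199 - 1653019/2370899 = -147074145335/199 - 1653019/2370899 = -348697944429556946/471808901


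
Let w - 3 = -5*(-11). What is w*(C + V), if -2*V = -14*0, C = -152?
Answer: -8816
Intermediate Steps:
w = 58 (w = 3 - 5*(-11) = 3 + 55 = 58)
V = 0 (V = -(-7)*0 = -½*0 = 0)
w*(C + V) = 58*(-152 + 0) = 58*(-152) = -8816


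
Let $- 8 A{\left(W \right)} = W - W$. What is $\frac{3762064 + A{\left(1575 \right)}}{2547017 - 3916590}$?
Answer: $- \frac{3762064}{1369573} \approx -2.7469$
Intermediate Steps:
$A{\left(W \right)} = 0$ ($A{\left(W \right)} = - \frac{W - W}{8} = \left(- \frac{1}{8}\right) 0 = 0$)
$\frac{3762064 + A{\left(1575 \right)}}{2547017 - 3916590} = \frac{3762064 + 0}{2547017 - 3916590} = \frac{3762064}{-1369573} = 3762064 \left(- \frac{1}{1369573}\right) = - \frac{3762064}{1369573}$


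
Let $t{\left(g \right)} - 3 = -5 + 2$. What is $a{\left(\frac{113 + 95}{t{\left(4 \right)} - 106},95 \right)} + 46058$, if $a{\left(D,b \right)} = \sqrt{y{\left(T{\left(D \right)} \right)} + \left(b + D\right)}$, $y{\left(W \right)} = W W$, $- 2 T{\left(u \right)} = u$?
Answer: $46058 + \frac{\sqrt{264047}}{53} \approx 46068.0$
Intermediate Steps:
$T{\left(u \right)} = - \frac{u}{2}$
$y{\left(W \right)} = W^{2}$
$t{\left(g \right)} = 0$ ($t{\left(g \right)} = 3 + \left(-5 + 2\right) = 3 - 3 = 0$)
$a{\left(D,b \right)} = \sqrt{D + b + \frac{D^{2}}{4}}$ ($a{\left(D,b \right)} = \sqrt{\left(- \frac{D}{2}\right)^{2} + \left(b + D\right)} = \sqrt{\frac{D^{2}}{4} + \left(D + b\right)} = \sqrt{D + b + \frac{D^{2}}{4}}$)
$a{\left(\frac{113 + 95}{t{\left(4 \right)} - 106},95 \right)} + 46058 = \frac{\sqrt{\left(\frac{113 + 95}{0 - 106}\right)^{2} + 4 \frac{113 + 95}{0 - 106} + 4 \cdot 95}}{2} + 46058 = \frac{\sqrt{\left(\frac{208}{-106}\right)^{2} + 4 \frac{208}{-106} + 380}}{2} + 46058 = \frac{\sqrt{\left(208 \left(- \frac{1}{106}\right)\right)^{2} + 4 \cdot 208 \left(- \frac{1}{106}\right) + 380}}{2} + 46058 = \frac{\sqrt{\left(- \frac{104}{53}\right)^{2} + 4 \left(- \frac{104}{53}\right) + 380}}{2} + 46058 = \frac{\sqrt{\frac{10816}{2809} - \frac{416}{53} + 380}}{2} + 46058 = \frac{\sqrt{\frac{1056188}{2809}}}{2} + 46058 = \frac{\frac{2}{53} \sqrt{264047}}{2} + 46058 = \frac{\sqrt{264047}}{53} + 46058 = 46058 + \frac{\sqrt{264047}}{53}$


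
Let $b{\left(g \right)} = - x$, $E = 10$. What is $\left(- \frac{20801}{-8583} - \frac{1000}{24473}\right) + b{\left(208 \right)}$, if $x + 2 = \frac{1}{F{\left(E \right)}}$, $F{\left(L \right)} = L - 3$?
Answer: $\frac{6234031978}{1470362313} \approx 4.2398$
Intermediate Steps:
$F{\left(L \right)} = -3 + L$
$x = - \frac{13}{7}$ ($x = -2 + \frac{1}{-3 + 10} = -2 + \frac{1}{7} = - \frac{13}{7} \approx -1.8571$)
$b{\left(g \right)} = \frac{13}{7}$ ($b{\left(g \right)} = \left(-1\right) \left(- \frac{13}{7}\right) = \frac{13}{7}$)
$\left(- \frac{20801}{-8583} - \frac{1000}{24473}\right) + b{\left(208 \right)} = \left(- \frac{20801}{-8583} - \frac{1000}{24473}\right) + \frac{13}{7} = \left(\left(-20801\right) \left(- \frac{1}{8583}\right) - \frac{1000}{24473}\right) + \frac{13}{7} = \left(\frac{20801}{8583} - \frac{1000}{24473}\right) + \frac{13}{7} = \frac{500479873}{210051759} + \frac{13}{7} = \frac{6234031978}{1470362313}$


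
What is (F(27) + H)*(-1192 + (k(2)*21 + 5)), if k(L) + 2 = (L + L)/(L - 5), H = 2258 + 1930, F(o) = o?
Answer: -5298255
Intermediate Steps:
H = 4188
k(L) = -2 + 2*L/(-5 + L) (k(L) = -2 + (L + L)/(L - 5) = -2 + (2*L)/(-5 + L) = -2 + 2*L/(-5 + L))
(F(27) + H)*(-1192 + (k(2)*21 + 5)) = (27 + 4188)*(-1192 + ((10/(-5 + 2))*21 + 5)) = 4215*(-1192 + ((10/(-3))*21 + 5)) = 4215*(-1192 + ((10*(-⅓))*21 + 5)) = 4215*(-1192 + (-10/3*21 + 5)) = 4215*(-1192 + (-70 + 5)) = 4215*(-1192 - 65) = 4215*(-1257) = -5298255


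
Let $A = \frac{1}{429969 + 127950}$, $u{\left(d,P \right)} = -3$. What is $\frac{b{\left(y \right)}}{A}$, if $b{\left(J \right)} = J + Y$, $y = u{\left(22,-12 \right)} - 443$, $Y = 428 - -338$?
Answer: $178534080$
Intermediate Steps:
$Y = 766$ ($Y = 428 + 338 = 766$)
$y = -446$ ($y = -3 - 443 = -446$)
$b{\left(J \right)} = 766 + J$ ($b{\left(J \right)} = J + 766 = 766 + J$)
$A = \frac{1}{557919} \approx 1.7924 \cdot 10^{-6}$
$\frac{b{\left(y \right)}}{A} = \left(766 - 446\right) \frac{1}{\frac{1}{557919}} = 320 \cdot 557919 = 178534080$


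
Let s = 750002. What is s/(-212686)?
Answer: -375001/106343 ≈ -3.5263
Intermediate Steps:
s/(-212686) = 750002/(-212686) = 750002*(-1/212686) = -375001/106343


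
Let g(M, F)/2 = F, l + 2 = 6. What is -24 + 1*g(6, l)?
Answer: -16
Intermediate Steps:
l = 4 (l = -2 + 6 = 4)
g(M, F) = 2*F
-24 + 1*g(6, l) = -24 + 1*(2*4) = -24 + 1*8 = -24 + 8 = -16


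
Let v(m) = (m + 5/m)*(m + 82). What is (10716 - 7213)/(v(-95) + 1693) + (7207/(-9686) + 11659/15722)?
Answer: 81567810206/68337127285 ≈ 1.1936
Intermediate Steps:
v(m) = (82 + m)*(m + 5/m) (v(m) = (m + 5/m)*(82 + m) = (82 + m)*(m + 5/m))
(10716 - 7213)/(v(-95) + 1693) + (7207/(-9686) + 11659/15722) = (10716 - 7213)/((5 + (-95)² + 82*(-95) + 410/(-95)) + 1693) + (7207/(-9686) + 11659/15722) = 3503/((5 + 9025 - 7790 + 410*(-1/95)) + 1693) + (7207*(-1/9686) + 11659*(1/15722)) = 3503/((5 + 9025 - 7790 - 82/19) + 1693) + (-7207/9686 + 11659/15722) = 3503/(23478/19 + 1693) - 94845/38070823 = 3503/(55645/19) - 94845/38070823 = 3503*(19/55645) - 94845/38070823 = 2147/1795 - 94845/38070823 = 81567810206/68337127285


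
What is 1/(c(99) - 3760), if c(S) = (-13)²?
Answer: -1/3591 ≈ -0.00027847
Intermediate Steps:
c(S) = 169
1/(c(99) - 3760) = 1/(169 - 3760) = 1/(-3591) = -1/3591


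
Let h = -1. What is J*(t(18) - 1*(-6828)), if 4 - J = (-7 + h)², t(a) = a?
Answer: -410760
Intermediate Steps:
J = -60 (J = 4 - (-7 - 1)² = 4 - 1*(-8)² = 4 - 1*64 = 4 - 64 = -60)
J*(t(18) - 1*(-6828)) = -60*(18 - 1*(-6828)) = -60*(18 + 6828) = -60*6846 = -410760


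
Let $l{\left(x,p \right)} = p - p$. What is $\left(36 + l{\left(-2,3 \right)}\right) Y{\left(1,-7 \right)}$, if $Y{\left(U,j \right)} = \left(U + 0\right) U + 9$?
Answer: $360$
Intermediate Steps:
$Y{\left(U,j \right)} = 9 + U^{2}$ ($Y{\left(U,j \right)} = U U + 9 = U^{2} + 9 = 9 + U^{2}$)
$l{\left(x,p \right)} = 0$
$\left(36 + l{\left(-2,3 \right)}\right) Y{\left(1,-7 \right)} = \left(36 + 0\right) \left(9 + 1^{2}\right) = 36 \left(9 + 1\right) = 36 \cdot 10 = 360$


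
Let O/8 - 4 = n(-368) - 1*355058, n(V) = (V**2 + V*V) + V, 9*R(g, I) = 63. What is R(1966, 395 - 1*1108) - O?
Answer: 676599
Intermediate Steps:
R(g, I) = 7 (R(g, I) = (1/9)*63 = 7)
n(V) = V + 2*V**2 (n(V) = (V**2 + V**2) + V = 2*V**2 + V = V + 2*V**2)
O = -676592 (O = 32 + 8*(-368*(1 + 2*(-368)) - 1*355058) = 32 + 8*(-368*(1 - 736) - 355058) = 32 + 8*(-368*(-735) - 355058) = 32 + 8*(270480 - 355058) = 32 + 8*(-84578) = 32 - 676624 = -676592)
R(1966, 395 - 1*1108) - O = 7 - 1*(-676592) = 7 + 676592 = 676599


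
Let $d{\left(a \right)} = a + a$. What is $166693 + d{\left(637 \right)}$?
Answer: $167967$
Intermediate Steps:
$d{\left(a \right)} = 2 a$
$166693 + d{\left(637 \right)} = 166693 + 2 \cdot 637 = 166693 + 1274 = 167967$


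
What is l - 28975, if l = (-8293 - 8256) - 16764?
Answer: -62288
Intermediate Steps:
l = -33313 (l = -16549 - 16764 = -33313)
l - 28975 = -33313 - 28975 = -62288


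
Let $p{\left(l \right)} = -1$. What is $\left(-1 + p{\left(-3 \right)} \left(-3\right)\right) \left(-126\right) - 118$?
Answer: $-370$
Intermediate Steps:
$\left(-1 + p{\left(-3 \right)} \left(-3\right)\right) \left(-126\right) - 118 = \left(-1 - -3\right) \left(-126\right) - 118 = \left(-1 + 3\right) \left(-126\right) - 118 = 2 \left(-126\right) - 118 = -252 - 118 = -370$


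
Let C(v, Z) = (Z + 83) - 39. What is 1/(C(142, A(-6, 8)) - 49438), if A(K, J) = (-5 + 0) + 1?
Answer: -1/49398 ≈ -2.0244e-5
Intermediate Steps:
A(K, J) = -4 (A(K, J) = -5 + 1 = -4)
C(v, Z) = 44 + Z (C(v, Z) = (83 + Z) - 39 = 44 + Z)
1/(C(142, A(-6, 8)) - 49438) = 1/((44 - 4) - 49438) = 1/(40 - 49438) = 1/(-49398) = -1/49398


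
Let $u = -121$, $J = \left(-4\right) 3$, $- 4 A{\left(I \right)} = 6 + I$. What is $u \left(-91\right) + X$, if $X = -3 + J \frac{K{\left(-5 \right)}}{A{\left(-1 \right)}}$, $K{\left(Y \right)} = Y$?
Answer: $10960$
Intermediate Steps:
$A{\left(I \right)} = - \frac{3}{2} - \frac{I}{4}$ ($A{\left(I \right)} = - \frac{6 + I}{4} = - \frac{3}{2} - \frac{I}{4}$)
$J = -12$
$X = -51$ ($X = -3 - 12 \left(- \frac{5}{- \frac{3}{2} - - \frac{1}{4}}\right) = -3 - 12 \left(- \frac{5}{- \frac{3}{2} + \frac{1}{4}}\right) = -3 - 12 \left(- \frac{5}{- \frac{5}{4}}\right) = -3 - 12 \left(\left(-5\right) \left(- \frac{4}{5}\right)\right) = -3 - 48 = -51$)
$u \left(-91\right) + X = \left(-121\right) \left(-91\right) - 51 = 11011 - 51 = 10960$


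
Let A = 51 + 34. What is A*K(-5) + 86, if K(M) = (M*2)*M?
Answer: 4336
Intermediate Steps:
K(M) = 2*M² (K(M) = (2*M)*M = 2*M²)
A = 85
A*K(-5) + 86 = 85*(2*(-5)²) + 86 = 85*(2*25) + 86 = 85*50 + 86 = 4250 + 86 = 4336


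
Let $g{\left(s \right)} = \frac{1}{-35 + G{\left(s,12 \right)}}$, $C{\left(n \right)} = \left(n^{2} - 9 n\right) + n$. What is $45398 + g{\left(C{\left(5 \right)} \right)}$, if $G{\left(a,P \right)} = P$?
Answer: $\frac{1044153}{23} \approx 45398.0$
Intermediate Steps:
$C{\left(n \right)} = n^{2} - 8 n$
$g{\left(s \right)} = - \frac{1}{23}$ ($g{\left(s \right)} = \frac{1}{-35 + 12} = \frac{1}{-23} = - \frac{1}{23}$)
$45398 + g{\left(C{\left(5 \right)} \right)} = 45398 - \frac{1}{23} = \frac{1044153}{23}$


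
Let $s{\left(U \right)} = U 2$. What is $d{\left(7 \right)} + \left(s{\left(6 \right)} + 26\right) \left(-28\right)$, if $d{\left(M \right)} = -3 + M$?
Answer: $-1060$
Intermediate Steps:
$s{\left(U \right)} = 2 U$
$d{\left(7 \right)} + \left(s{\left(6 \right)} + 26\right) \left(-28\right) = \left(-3 + 7\right) + \left(2 \cdot 6 + 26\right) \left(-28\right) = 4 + \left(12 + 26\right) \left(-28\right) = 4 + 38 \left(-28\right) = 4 - 1064 = -1060$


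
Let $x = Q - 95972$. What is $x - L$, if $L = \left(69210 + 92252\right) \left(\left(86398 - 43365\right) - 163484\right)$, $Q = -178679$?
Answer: $19447984711$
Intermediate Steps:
$x = -274651$ ($x = -178679 - 95972 = -274651$)
$L = -19448259362$ ($L = 161462 \left(43033 - 163484\right) = 161462 \left(-120451\right) = -19448259362$)
$x - L = -274651 - -19448259362 = -274651 + 19448259362 = 19447984711$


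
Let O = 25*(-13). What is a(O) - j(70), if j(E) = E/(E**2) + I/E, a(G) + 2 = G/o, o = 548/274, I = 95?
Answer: -11611/70 ≈ -165.87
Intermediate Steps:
O = -325
o = 2 (o = 548*(1/274) = 2)
a(G) = -2 + G/2
j(E) = 96/E (j(E) = E/(E**2) + 95/E = E/E**2 + 95/E = 1/E + 95/E = 96/E)
a(O) - j(70) = (-2 + (1/2)*(-325)) - 96/70 = (-2 - 325/2) - 96/70 = -329/2 - 1*48/35 = -329/2 - 48/35 = -11611/70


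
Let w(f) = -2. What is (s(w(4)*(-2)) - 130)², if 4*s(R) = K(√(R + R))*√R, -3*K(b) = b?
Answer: (390 + √2)²/9 ≈ 17023.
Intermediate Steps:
K(b) = -b/3
s(R) = -R*√2/12 (s(R) = ((-√(R + R)/3)*√R)/4 = ((-√2*√R/3)*√R)/4 = (-R*√2/3)/4 = -R*√2/12)
(s(w(4)*(-2)) - 130)² = (-(-2*(-2))*√2/12 - 130)² = (-1/12*4*√2 - 130)² = (-√2/3 - 130)² = (-130 - √2/3)²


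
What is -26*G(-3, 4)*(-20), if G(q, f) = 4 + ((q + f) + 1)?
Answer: 3120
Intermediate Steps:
G(q, f) = 5 + f + q (G(q, f) = 4 + ((f + q) + 1) = 4 + (1 + f + q) = 5 + f + q)
-26*G(-3, 4)*(-20) = -26*(5 + 4 - 3)*(-20) = -26*6*(-20) = -156*(-20) = 3120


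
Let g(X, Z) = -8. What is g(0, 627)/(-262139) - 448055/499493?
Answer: -117448693701/130936595527 ≈ -0.89699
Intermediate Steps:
g(0, 627)/(-262139) - 448055/499493 = -8/(-262139) - 448055/499493 = -8*(-1/262139) - 448055*1/499493 = 8/262139 - 448055/499493 = -117448693701/130936595527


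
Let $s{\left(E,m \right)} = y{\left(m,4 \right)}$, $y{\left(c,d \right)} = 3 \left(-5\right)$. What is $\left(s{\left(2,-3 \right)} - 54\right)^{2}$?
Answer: $4761$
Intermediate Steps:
$y{\left(c,d \right)} = -15$
$s{\left(E,m \right)} = -15$
$\left(s{\left(2,-3 \right)} - 54\right)^{2} = \left(-15 - 54\right)^{2} = \left(-69\right)^{2} = 4761$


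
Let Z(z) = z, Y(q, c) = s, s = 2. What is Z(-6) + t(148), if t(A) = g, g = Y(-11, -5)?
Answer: -4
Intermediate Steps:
Y(q, c) = 2
g = 2
t(A) = 2
Z(-6) + t(148) = -6 + 2 = -4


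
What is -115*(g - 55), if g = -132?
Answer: 21505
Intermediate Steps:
-115*(g - 55) = -115*(-132 - 55) = -115*(-187) = 21505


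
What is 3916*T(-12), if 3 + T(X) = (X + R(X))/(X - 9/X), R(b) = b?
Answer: -50908/15 ≈ -3393.9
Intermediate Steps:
T(X) = -3 + 2*X/(X - 9/X) (T(X) = -3 + (X + X)/(X - 9/X) = -3 + (2*X)/(X - 9/X) = -3 + 2*X/(X - 9/X))
3916*T(-12) = 3916*((27 - 1*(-12)²)/(-9 + (-12)²)) = 3916*((27 - 1*144)/(-9 + 144)) = 3916*((27 - 144)/135) = 3916*((1/135)*(-117)) = 3916*(-13/15) = -50908/15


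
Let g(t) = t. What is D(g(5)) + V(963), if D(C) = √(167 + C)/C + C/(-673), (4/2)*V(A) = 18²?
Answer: 109021/673 + 2*√43/5 ≈ 164.62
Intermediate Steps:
V(A) = 162 (V(A) = (½)*18² = (½)*324 = 162)
D(C) = -C/673 + √(167 + C)/C (D(C) = √(167 + C)/C + C*(-1/673) = √(167 + C)/C - C/673 = -C/673 + √(167 + C)/C)
D(g(5)) + V(963) = (-1/673*5 + √(167 + 5)/5) + 162 = (-5/673 + √172/5) + 162 = (-5/673 + (2*√43)/5) + 162 = (-5/673 + 2*√43/5) + 162 = 109021/673 + 2*√43/5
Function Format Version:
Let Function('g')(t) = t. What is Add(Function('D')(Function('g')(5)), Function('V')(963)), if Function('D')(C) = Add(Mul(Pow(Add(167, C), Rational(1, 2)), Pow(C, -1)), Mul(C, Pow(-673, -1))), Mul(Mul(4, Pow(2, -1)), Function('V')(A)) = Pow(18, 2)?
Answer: Add(Rational(109021, 673), Mul(Rational(2, 5), Pow(43, Rational(1, 2)))) ≈ 164.62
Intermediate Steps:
Function('V')(A) = 162 (Function('V')(A) = Mul(Rational(1, 2), Pow(18, 2)) = Mul(Rational(1, 2), 324) = 162)
Function('D')(C) = Add(Mul(Rational(-1, 673), C), Mul(Pow(C, -1), Pow(Add(167, C), Rational(1, 2)))) (Function('D')(C) = Add(Mul(Pow(C, -1), Pow(Add(167, C), Rational(1, 2))), Mul(C, Rational(-1, 673))) = Add(Mul(Pow(C, -1), Pow(Add(167, C), Rational(1, 2))), Mul(Rational(-1, 673), C)) = Add(Mul(Rational(-1, 673), C), Mul(Pow(C, -1), Pow(Add(167, C), Rational(1, 2)))))
Add(Function('D')(Function('g')(5)), Function('V')(963)) = Add(Add(Mul(Rational(-1, 673), 5), Mul(Pow(5, -1), Pow(Add(167, 5), Rational(1, 2)))), 162) = Add(Add(Rational(-5, 673), Mul(Rational(1, 5), Pow(172, Rational(1, 2)))), 162) = Add(Add(Rational(-5, 673), Mul(Rational(1, 5), Mul(2, Pow(43, Rational(1, 2))))), 162) = Add(Add(Rational(-5, 673), Mul(Rational(2, 5), Pow(43, Rational(1, 2)))), 162) = Add(Rational(109021, 673), Mul(Rational(2, 5), Pow(43, Rational(1, 2))))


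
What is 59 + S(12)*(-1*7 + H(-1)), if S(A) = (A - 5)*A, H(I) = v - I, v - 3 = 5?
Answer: 227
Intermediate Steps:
v = 8 (v = 3 + 5 = 8)
H(I) = 8 - I
S(A) = A*(-5 + A) (S(A) = (-5 + A)*A = A*(-5 + A))
59 + S(12)*(-1*7 + H(-1)) = 59 + (12*(-5 + 12))*(-1*7 + (8 - 1*(-1))) = 59 + (12*7)*(-7 + (8 + 1)) = 59 + 84*(-7 + 9) = 59 + 84*2 = 59 + 168 = 227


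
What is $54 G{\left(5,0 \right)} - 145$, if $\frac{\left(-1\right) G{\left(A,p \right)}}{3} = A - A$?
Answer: $-145$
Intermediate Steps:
$G{\left(A,p \right)} = 0$ ($G{\left(A,p \right)} = - 3 \left(A - A\right) = \left(-3\right) 0 = 0$)
$54 G{\left(5,0 \right)} - 145 = 54 \cdot 0 - 145 = 0 - 145 = -145$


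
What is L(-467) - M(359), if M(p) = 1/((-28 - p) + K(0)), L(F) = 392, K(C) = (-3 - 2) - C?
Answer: 153665/392 ≈ 392.00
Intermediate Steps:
K(C) = -5 - C
M(p) = 1/(-33 - p) (M(p) = 1/((-28 - p) + (-5 - 1*0)) = 1/((-28 - p) + (-5 + 0)) = 1/((-28 - p) - 5) = 1/(-33 - p))
L(-467) - M(359) = 392 - (-1)/(33 + 359) = 392 - (-1)/392 = 392 - 1*(-1/392) = 392 + 1/392 = 153665/392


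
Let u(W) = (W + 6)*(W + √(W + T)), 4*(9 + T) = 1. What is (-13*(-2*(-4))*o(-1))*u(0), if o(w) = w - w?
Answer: 0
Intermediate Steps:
T = -35/4 (T = -9 + (¼)*1 = -9 + ¼ = -35/4 ≈ -8.7500)
o(w) = 0
u(W) = (6 + W)*(W + √(-35/4 + W)) (u(W) = (W + 6)*(W + √(W - 35/4)) = (6 + W)*(W + √(-35/4 + W)))
(-13*(-2*(-4))*o(-1))*u(0) = (-13*(-2*(-4))*0)*(0² + 3*√(-35 + 4*0) + 6*0 + (½)*0*√(-35 + 4*0)) = (-104*0)*(0 + 3*√(-35 + 0) + 0 + (½)*0*√(-35 + 0)) = (-13*0)*(0 + 3*√(-35) + 0 + (½)*0*√(-35)) = 0*(0 + 3*(I*√35) + 0 + (½)*0*(I*√35)) = 0*(0 + 3*I*√35 + 0 + 0) = 0*(3*I*√35) = 0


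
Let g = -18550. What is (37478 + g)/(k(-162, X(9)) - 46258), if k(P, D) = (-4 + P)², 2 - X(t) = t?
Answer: -9464/9351 ≈ -1.0121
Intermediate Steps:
X(t) = 2 - t
(37478 + g)/(k(-162, X(9)) - 46258) = (37478 - 18550)/((-4 - 162)² - 46258) = 18928/((-166)² - 46258) = 18928/(27556 - 46258) = 18928/(-18702) = 18928*(-1/18702) = -9464/9351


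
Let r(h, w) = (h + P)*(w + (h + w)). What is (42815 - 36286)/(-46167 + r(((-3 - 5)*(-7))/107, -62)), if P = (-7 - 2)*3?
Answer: -74750521/491136387 ≈ -0.15220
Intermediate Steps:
P = -27 (P = -9*3 = -27)
r(h, w) = (-27 + h)*(h + 2*w) (r(h, w) = (h - 27)*(w + (h + w)) = (-27 + h)*(h + 2*w))
(42815 - 36286)/(-46167 + r(((-3 - 5)*(-7))/107, -62)) = (42815 - 36286)/(-46167 + ((((-3 - 5)*(-7))/107)**2 - 54*(-62) - 27*(-3 - 5)*(-7)/107 + 2*(((-3 - 5)*(-7))/107)*(-62))) = 6529/(-46167 + ((-8*(-7)*(1/107))**2 + 3348 - 27*(-8*(-7))/107 + 2*(-8*(-7)*(1/107))*(-62))) = 6529/(-46167 + ((56*(1/107))**2 + 3348 - 1512/107 + 2*(56*(1/107))*(-62))) = 6529/(-46167 + ((56/107)**2 + 3348 - 27*56/107 + 2*(56/107)*(-62))) = 6529/(-46167 + (3136/11449 + 3348 - 1512/107 - 6944/107)) = 6529/(-46167 + 37429596/11449) = 6529/(-491136387/11449) = 6529*(-11449/491136387) = -74750521/491136387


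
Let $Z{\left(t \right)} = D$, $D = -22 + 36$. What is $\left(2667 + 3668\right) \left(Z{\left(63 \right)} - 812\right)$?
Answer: $-5055330$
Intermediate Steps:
$D = 14$
$Z{\left(t \right)} = 14$
$\left(2667 + 3668\right) \left(Z{\left(63 \right)} - 812\right) = \left(2667 + 3668\right) \left(14 - 812\right) = 6335 \left(14 - 812\right) = 6335 \left(-798\right) = -5055330$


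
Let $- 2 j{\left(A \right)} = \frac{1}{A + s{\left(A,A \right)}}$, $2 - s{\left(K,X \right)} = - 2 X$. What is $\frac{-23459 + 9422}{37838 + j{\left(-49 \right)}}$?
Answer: $- \frac{4070730}{10973021} \approx -0.37098$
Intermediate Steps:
$s{\left(K,X \right)} = 2 + 2 X$ ($s{\left(K,X \right)} = 2 - - 2 X = 2 + 2 X$)
$j{\left(A \right)} = - \frac{1}{2 \left(2 + 3 A\right)}$ ($j{\left(A \right)} = - \frac{1}{2 \left(A + \left(2 + 2 A\right)\right)} = - \frac{1}{2 \left(2 + 3 A\right)}$)
$\frac{-23459 + 9422}{37838 + j{\left(-49 \right)}} = \frac{-23459 + 9422}{37838 - \frac{1}{4 + 6 \left(-49\right)}} = - \frac{14037}{37838 - \frac{1}{4 - 294}} = - \frac{14037}{37838 - \frac{1}{-290}} = - \frac{14037}{37838 - - \frac{1}{290}} = - \frac{14037}{37838 + \frac{1}{290}} = - \frac{14037}{\frac{10973021}{290}} = \left(-14037\right) \frac{290}{10973021} = - \frac{4070730}{10973021}$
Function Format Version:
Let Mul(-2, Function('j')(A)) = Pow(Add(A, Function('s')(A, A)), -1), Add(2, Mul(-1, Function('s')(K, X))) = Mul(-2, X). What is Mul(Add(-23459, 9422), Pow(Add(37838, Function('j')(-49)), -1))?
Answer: Rational(-4070730, 10973021) ≈ -0.37098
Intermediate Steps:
Function('s')(K, X) = Add(2, Mul(2, X)) (Function('s')(K, X) = Add(2, Mul(-1, Mul(-2, X))) = Add(2, Mul(2, X)))
Function('j')(A) = Mul(Rational(-1, 2), Pow(Add(2, Mul(3, A)), -1)) (Function('j')(A) = Mul(Rational(-1, 2), Pow(Add(A, Add(2, Mul(2, A))), -1)) = Mul(Rational(-1, 2), Pow(Add(2, Mul(3, A)), -1)))
Mul(Add(-23459, 9422), Pow(Add(37838, Function('j')(-49)), -1)) = Mul(Add(-23459, 9422), Pow(Add(37838, Mul(-1, Pow(Add(4, Mul(6, -49)), -1))), -1)) = Mul(-14037, Pow(Add(37838, Mul(-1, Pow(Add(4, -294), -1))), -1)) = Mul(-14037, Pow(Add(37838, Mul(-1, Pow(-290, -1))), -1)) = Mul(-14037, Pow(Add(37838, Mul(-1, Rational(-1, 290))), -1)) = Mul(-14037, Pow(Add(37838, Rational(1, 290)), -1)) = Mul(-14037, Pow(Rational(10973021, 290), -1)) = Mul(-14037, Rational(290, 10973021)) = Rational(-4070730, 10973021)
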